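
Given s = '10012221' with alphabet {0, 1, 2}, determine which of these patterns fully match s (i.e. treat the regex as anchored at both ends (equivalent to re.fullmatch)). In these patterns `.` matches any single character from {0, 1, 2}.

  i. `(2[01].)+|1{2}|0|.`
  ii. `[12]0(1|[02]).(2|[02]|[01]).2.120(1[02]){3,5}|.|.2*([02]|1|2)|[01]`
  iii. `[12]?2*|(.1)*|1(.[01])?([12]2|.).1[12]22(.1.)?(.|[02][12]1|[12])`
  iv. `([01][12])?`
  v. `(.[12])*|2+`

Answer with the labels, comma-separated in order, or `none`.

iii

i → no match
ii → no match
iii → match
iv → no match
v → no match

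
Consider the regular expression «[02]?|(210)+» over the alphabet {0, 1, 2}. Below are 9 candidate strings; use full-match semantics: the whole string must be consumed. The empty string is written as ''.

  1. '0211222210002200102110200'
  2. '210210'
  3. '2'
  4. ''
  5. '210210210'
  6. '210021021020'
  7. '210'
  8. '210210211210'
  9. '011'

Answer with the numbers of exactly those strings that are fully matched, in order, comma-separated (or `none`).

1 → no match
2 → match
3 → match
4 → match
5 → match
6 → no match
7 → match
8 → no match
9 → no match

2, 3, 4, 5, 7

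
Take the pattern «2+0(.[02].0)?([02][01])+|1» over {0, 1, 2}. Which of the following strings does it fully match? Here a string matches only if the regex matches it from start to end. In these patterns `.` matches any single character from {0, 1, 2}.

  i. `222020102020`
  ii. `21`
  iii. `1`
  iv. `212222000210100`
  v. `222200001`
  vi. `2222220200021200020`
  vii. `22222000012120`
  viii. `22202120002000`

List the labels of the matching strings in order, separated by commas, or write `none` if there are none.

i → match
ii → no match
iii → match
iv → no match
v → match
vi → match
vii → match
viii → match

i, iii, v, vi, vii, viii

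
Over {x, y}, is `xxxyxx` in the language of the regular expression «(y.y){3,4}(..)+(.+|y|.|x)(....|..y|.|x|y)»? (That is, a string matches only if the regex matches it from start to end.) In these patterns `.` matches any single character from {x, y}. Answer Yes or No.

No

Every match must start with `y`, but `xxxyxx` does not.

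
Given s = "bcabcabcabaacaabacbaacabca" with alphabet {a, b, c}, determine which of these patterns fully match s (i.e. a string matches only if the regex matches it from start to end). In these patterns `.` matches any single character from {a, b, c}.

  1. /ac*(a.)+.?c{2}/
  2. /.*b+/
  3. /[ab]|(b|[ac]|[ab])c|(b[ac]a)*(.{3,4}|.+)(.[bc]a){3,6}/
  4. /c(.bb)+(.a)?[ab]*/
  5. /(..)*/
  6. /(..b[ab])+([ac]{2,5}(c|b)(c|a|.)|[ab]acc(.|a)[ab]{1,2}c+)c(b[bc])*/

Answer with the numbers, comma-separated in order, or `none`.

1 → no match — must start with "a"
2 → no match — must end with "b"
3 → match
4 → no match — must start with "c"
5 → match
6 → no match

3, 5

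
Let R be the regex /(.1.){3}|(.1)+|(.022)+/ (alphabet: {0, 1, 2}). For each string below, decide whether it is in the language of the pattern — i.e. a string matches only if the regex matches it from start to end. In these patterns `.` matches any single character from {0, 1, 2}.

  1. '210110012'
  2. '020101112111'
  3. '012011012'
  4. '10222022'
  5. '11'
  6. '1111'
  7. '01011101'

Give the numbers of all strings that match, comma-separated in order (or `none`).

1 → match
2 → no match
3 → match
4 → match
5 → match
6 → match
7 → match

1, 3, 4, 5, 6, 7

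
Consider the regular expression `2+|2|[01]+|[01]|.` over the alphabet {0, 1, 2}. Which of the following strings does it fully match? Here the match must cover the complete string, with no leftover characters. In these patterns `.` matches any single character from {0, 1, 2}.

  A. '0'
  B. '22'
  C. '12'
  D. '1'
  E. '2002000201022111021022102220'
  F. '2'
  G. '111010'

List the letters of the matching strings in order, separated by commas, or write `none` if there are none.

A, B, D, F, G

A. '0' → match
B. '22' → match
C. '12' → no match
D. '1' → match
E → no match
F. '2' → match
G. '111010' → match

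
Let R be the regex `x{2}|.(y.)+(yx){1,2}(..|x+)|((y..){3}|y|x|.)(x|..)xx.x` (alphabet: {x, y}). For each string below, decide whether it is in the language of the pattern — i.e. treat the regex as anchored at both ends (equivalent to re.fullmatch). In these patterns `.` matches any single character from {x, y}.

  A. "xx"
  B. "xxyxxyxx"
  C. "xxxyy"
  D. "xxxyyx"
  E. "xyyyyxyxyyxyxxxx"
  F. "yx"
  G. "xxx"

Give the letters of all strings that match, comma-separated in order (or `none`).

A → match
B → no match
C → no match
D → no match
E → no match
F → no match
G → no match

A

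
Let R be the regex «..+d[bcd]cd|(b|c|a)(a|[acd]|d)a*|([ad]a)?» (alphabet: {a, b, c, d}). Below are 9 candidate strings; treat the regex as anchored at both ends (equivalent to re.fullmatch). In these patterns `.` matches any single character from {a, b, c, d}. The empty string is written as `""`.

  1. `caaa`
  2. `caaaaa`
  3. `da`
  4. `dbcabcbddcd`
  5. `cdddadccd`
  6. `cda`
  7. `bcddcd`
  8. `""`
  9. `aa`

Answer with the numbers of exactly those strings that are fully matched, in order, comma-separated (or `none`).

1, 2, 3, 4, 5, 6, 7, 8, 9

1. `caaa` → match
2. `caaaaa` → match
3. `da` → match
4. `dbcabcbddcd` → match
5. `cdddadccd` → match
6. `cda` → match
7. `bcddcd` → match
8. `""` → match
9. `aa` → match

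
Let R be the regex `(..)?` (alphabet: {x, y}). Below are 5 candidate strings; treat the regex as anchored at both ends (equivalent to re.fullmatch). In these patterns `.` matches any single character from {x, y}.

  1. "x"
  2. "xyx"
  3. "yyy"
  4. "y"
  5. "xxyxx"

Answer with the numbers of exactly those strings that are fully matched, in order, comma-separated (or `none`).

1 → no match
2 → no match
3 → no match
4 → no match
5 → no match

none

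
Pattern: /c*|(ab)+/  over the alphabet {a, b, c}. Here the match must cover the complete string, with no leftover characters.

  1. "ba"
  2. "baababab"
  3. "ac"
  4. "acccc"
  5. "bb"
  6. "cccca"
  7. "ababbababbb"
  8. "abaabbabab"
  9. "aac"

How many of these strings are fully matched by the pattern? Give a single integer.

1 → no match
2 → no match
3 → no match
4 → no match
5 → no match
6 → no match
7 → no match
8 → no match
9 → no match
Total matched: 0

0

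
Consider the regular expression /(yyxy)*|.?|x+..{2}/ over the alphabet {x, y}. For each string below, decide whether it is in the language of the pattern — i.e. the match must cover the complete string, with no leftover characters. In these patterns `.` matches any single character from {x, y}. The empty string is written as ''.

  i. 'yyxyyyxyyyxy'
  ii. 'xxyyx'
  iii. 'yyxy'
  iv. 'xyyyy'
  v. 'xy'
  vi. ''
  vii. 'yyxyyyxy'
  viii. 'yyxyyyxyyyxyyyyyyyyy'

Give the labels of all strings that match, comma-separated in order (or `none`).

i, ii, iii, vi, vii

i → match
ii → match
iii → match
iv → no match
v → no match
vi → match
vii → match
viii → no match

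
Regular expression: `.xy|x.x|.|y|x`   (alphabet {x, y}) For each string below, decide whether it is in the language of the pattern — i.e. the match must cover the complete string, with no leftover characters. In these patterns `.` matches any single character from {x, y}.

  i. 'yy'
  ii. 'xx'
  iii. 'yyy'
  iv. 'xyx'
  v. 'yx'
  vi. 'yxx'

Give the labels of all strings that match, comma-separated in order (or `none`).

i → no match
ii → no match
iii → no match
iv → match
v → no match
vi → no match

iv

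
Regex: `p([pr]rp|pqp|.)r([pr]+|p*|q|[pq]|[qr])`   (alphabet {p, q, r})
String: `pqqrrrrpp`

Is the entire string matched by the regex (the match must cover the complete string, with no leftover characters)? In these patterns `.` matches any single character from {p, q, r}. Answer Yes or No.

No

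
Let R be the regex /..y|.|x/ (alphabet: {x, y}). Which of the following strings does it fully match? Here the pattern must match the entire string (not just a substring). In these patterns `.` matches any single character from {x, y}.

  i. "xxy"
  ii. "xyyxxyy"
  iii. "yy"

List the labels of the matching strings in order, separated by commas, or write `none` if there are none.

i

i. "xxy" → match
ii. "xyyxxyy" → no match
iii. "yy" → no match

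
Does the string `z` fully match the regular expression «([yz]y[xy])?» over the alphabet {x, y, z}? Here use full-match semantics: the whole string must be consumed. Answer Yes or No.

No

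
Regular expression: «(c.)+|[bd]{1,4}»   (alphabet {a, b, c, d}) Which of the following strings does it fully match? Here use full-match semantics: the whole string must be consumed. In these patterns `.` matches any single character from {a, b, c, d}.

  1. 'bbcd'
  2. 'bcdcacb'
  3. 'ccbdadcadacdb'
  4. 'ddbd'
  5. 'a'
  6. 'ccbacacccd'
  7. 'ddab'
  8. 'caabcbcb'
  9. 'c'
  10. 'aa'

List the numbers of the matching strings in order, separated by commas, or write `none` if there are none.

4

1 → no match
2 → no match
3 → no match
4 → match
5 → no match
6 → no match
7 → no match
8 → no match
9 → no match
10 → no match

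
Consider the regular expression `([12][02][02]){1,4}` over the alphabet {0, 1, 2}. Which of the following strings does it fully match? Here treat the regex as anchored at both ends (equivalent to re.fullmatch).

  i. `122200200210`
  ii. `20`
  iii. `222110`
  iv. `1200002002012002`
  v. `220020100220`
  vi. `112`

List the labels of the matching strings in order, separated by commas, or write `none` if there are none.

i. `122200200210` → no match
ii. `20` → no match
iii. `222110` → no match
iv → no match
v. `220020100220` → no match
vi. `112` → no match

none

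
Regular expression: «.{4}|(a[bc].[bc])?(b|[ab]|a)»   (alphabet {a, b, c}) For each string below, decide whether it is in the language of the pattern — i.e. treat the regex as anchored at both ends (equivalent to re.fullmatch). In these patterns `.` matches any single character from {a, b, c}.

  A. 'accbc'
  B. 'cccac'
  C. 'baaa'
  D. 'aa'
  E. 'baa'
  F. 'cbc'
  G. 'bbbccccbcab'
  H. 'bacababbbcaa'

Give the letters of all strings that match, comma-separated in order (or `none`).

C

A → no match
B → no match
C → match
D → no match
E → no match
F → no match
G → no match
H → no match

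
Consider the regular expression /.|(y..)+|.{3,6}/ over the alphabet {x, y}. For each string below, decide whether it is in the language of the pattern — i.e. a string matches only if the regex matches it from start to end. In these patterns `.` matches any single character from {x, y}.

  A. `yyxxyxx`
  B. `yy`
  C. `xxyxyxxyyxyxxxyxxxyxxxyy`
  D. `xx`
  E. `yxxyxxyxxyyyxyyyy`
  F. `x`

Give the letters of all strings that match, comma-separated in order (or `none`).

A → no match
B → no match
C → no match
D → no match
E → no match
F → match

F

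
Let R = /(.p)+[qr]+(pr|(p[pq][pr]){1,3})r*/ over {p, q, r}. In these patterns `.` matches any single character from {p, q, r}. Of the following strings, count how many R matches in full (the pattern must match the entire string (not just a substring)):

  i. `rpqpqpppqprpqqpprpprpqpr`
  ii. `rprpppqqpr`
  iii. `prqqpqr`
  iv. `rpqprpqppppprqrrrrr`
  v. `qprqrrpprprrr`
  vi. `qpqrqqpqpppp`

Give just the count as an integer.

3

i → match
ii → match
iii → no match
iv → no match
v → no match
vi → match
Total matched: 3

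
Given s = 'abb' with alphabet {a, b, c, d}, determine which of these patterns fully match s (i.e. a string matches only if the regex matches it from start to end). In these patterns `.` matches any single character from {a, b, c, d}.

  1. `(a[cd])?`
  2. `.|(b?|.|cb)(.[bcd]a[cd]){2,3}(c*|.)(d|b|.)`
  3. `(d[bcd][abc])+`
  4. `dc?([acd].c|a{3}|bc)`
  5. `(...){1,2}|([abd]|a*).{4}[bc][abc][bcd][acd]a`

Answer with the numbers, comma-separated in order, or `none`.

5

1 → no match
2 → no match
3 → no match — must start with 'd'
4 → no match — must start with 'd'
5 → match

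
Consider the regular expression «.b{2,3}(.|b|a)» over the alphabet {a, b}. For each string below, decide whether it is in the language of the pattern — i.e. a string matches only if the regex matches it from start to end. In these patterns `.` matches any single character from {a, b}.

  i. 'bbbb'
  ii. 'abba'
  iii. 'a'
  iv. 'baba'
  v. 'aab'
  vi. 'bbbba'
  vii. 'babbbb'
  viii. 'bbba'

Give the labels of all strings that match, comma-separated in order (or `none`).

i, ii, vi, viii

i → match
ii → match
iii → no match
iv → no match
v → no match
vi → match
vii → no match
viii → match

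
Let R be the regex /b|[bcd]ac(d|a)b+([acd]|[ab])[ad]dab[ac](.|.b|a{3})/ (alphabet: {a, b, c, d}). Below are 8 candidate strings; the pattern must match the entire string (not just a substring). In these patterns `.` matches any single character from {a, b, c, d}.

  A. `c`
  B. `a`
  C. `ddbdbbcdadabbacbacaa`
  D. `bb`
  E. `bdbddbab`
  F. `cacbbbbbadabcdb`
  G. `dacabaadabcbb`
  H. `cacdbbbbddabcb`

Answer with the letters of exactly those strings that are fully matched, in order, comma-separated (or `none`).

G, H

A → no match
B → no match
C → no match
D → no match
E → no match
F → no match
G → match
H → match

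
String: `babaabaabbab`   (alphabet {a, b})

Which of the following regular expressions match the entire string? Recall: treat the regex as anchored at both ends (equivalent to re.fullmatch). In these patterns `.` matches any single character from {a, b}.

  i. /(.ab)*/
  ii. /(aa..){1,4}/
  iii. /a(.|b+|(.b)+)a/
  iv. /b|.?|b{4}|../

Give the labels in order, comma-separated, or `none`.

i

i → match
ii → no match — must start with `aa`
iii → no match — must start with `a`
iv → no match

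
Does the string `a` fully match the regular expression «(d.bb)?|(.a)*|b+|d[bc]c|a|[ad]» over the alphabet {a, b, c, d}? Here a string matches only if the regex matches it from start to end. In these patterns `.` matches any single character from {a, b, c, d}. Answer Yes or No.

Yes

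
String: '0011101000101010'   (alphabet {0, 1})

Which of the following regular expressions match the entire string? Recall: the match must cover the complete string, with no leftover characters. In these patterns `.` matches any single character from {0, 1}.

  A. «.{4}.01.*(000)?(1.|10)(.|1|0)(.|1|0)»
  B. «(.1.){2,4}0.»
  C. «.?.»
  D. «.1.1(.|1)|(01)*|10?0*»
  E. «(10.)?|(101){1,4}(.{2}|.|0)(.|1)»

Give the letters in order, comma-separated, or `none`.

A → match
B → no match
C → no match
D → no match
E → no match

A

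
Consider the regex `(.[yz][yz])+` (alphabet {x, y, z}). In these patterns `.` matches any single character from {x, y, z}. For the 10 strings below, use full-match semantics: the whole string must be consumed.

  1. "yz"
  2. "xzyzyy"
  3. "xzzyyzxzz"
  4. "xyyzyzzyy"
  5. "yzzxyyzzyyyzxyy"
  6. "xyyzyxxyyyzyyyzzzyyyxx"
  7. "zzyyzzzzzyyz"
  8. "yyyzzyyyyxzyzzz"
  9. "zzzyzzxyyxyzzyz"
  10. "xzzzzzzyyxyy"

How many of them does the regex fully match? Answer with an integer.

1 → no match
2 → match
3 → match
4 → match
5 → match
6 → no match
7 → match
8 → match
9 → match
10 → match
Total matched: 8

8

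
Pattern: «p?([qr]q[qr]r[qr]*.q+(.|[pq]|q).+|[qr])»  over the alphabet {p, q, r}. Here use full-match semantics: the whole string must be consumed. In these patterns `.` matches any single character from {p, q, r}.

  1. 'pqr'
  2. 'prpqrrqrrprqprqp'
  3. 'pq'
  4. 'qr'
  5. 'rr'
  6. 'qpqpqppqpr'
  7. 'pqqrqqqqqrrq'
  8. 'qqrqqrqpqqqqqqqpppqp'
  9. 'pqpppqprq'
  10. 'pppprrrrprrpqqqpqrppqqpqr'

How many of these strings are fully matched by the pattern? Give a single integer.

1 → no match
2 → no match
3 → match
4 → no match
5 → no match
6 → no match
7 → no match
8 → no match
9 → no match
10 → no match
Total matched: 1

1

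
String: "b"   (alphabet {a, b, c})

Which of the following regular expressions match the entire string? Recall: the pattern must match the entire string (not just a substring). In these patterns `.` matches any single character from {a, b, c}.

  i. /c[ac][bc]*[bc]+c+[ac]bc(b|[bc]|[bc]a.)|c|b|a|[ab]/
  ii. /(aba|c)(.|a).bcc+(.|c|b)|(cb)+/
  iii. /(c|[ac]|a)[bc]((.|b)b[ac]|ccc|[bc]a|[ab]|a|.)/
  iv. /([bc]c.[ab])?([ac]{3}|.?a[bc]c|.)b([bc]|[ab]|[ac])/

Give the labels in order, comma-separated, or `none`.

i → match
ii → no match
iii → no match
iv → no match

i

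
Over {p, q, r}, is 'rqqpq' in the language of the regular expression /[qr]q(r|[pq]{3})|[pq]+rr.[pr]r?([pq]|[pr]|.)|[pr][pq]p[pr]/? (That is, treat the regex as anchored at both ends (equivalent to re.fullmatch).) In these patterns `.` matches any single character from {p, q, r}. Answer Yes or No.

Yes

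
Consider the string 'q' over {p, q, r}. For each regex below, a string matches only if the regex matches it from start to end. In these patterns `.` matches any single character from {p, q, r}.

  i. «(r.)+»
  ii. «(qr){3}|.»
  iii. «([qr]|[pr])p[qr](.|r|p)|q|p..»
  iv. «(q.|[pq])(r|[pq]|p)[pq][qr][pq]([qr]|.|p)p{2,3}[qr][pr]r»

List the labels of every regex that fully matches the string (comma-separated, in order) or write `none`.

ii, iii

i → no match — must start with 'r'
ii → match
iii → match
iv → no match — must end with 'r'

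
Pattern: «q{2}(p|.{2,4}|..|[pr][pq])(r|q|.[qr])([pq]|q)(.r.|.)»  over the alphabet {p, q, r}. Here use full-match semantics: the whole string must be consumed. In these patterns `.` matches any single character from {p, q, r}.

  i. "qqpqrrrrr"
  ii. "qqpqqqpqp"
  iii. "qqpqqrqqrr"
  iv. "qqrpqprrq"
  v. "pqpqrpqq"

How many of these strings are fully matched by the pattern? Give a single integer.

i. "qqpqrrrrr" → no match
ii. "qqpqqqpqp" → no match
iii. "qqpqqrqqrr" → match
iv. "qqrpqprrq" → match
v. "pqpqrpqq" → no match — must start with "q"
Total matched: 2

2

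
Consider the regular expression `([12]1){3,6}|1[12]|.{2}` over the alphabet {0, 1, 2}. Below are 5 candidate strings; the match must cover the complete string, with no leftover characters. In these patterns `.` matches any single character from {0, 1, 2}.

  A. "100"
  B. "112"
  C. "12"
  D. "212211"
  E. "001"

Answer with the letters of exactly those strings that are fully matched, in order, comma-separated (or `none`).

A → no match
B → no match
C → match
D → no match
E → no match

C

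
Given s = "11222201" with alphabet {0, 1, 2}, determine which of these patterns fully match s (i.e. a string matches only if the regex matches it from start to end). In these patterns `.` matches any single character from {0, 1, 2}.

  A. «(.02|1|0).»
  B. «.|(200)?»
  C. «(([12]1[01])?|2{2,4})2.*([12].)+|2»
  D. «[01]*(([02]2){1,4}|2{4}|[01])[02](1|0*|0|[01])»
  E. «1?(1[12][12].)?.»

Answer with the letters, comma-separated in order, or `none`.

D

A → no match
B → no match
C → no match
D → match
E → no match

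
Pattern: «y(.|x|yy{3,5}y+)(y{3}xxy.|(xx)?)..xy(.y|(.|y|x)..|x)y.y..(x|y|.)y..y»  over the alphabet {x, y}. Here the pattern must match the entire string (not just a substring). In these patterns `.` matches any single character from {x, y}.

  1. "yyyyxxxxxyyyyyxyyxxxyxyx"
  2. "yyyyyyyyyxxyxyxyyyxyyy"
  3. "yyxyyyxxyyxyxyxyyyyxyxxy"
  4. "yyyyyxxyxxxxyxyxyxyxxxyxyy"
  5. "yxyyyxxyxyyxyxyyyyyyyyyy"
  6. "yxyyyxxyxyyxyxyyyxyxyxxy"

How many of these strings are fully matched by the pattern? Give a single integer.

1 → no match — must end with "y"
2 → no match
3 → no match
4 → match
5 → match
6 → match
Total matched: 3

3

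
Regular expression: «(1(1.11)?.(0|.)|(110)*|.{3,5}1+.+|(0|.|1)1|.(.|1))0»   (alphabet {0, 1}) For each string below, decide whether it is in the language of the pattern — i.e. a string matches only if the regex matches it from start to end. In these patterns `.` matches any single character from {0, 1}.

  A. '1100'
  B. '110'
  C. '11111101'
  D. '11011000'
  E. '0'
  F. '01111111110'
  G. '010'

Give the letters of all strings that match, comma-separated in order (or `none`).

A, B, D, E, F, G

A. '1100' → match
B. '110' → match
C. '11111101' → no match — must end with '0'
D. '11011000' → match
E. '0' → match
F. '01111111110' → match
G. '010' → match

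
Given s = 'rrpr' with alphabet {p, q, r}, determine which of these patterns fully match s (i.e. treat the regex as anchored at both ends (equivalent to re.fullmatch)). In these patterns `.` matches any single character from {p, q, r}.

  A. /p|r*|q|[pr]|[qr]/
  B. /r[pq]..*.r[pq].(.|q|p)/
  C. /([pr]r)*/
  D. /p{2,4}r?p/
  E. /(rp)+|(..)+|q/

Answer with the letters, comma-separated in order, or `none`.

C, E

A → no match
B → no match
C → match
D → no match — must start with 'p'
E → match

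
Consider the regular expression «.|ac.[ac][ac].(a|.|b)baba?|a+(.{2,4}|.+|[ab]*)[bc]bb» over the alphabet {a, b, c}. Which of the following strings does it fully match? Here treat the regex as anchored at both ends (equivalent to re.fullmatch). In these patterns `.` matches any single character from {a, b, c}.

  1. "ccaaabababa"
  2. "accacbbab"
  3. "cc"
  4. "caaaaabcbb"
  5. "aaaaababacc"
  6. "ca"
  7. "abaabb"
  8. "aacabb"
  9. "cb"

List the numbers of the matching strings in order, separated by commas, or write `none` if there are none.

none

1 → no match
2 → no match
3 → no match
4 → no match
5 → no match
6 → no match
7 → no match
8 → no match
9 → no match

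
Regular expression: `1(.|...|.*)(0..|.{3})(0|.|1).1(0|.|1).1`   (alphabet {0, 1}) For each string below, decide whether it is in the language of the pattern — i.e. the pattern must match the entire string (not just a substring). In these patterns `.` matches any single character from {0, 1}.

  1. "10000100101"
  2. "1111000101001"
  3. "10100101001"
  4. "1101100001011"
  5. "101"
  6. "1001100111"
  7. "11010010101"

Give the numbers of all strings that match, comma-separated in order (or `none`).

2, 3, 4

1 → no match
2 → match
3 → match
4 → match
5 → no match
6 → no match
7 → no match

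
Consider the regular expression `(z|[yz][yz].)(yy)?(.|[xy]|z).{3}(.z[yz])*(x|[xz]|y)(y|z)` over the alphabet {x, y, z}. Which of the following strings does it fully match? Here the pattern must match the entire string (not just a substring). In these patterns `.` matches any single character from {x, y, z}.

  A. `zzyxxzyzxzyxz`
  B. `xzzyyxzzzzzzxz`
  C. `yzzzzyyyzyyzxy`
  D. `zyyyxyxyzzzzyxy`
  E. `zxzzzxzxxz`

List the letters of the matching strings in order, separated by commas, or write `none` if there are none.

A → no match
B → no match
C → no match
D → match
E. `zxzzzxzxxz` → no match

D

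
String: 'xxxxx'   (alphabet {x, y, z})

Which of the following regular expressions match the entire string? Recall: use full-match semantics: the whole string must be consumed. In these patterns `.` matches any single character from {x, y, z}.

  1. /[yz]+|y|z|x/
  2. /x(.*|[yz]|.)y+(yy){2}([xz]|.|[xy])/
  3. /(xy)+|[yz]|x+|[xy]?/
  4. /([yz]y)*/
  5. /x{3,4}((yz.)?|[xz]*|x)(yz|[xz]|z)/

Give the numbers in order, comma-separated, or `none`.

3, 5

1 → no match
2 → no match
3 → match
4 → no match
5 → match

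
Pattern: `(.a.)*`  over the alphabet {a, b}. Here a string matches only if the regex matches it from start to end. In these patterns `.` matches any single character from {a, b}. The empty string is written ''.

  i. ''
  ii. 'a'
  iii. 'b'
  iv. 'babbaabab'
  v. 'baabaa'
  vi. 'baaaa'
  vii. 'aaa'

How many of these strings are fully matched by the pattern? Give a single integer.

i → match
ii → no match
iii → no match
iv → match
v → match
vi → no match
vii → match
Total matched: 4

4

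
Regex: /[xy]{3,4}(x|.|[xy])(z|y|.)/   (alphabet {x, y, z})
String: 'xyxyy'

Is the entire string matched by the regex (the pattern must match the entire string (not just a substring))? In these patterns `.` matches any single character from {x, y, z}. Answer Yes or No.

Yes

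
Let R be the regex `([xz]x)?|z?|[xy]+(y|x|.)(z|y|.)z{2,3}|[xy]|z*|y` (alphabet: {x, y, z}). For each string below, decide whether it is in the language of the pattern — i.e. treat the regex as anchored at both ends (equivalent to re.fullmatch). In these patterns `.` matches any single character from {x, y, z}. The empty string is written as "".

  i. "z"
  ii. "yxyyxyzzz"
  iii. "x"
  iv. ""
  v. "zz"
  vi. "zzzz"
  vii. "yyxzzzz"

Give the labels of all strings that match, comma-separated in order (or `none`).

i → match
ii → match
iii → match
iv → match
v → match
vi → match
vii → match

i, ii, iii, iv, v, vi, vii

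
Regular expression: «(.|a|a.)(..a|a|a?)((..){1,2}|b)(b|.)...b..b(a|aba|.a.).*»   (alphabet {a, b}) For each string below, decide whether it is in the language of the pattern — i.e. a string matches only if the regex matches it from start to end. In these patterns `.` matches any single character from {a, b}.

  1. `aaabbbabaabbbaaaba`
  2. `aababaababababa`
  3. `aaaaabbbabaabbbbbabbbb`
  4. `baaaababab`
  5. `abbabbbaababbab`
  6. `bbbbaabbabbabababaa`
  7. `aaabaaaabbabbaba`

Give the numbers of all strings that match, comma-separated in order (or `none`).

3, 5, 6, 7

1 → no match
2 → no match
3 → match
4 → no match
5 → match
6 → match
7 → match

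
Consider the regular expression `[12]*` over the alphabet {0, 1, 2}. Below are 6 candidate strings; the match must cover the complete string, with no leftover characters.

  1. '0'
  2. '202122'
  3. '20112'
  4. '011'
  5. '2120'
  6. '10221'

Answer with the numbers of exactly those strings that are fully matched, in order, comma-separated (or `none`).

none

1 → no match
2 → no match
3 → no match
4 → no match
5 → no match
6 → no match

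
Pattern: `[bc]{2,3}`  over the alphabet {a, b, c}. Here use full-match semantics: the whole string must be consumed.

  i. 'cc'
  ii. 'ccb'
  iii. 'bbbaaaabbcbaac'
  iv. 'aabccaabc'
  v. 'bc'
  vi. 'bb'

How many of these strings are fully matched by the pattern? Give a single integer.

4

i. 'cc' → match
ii. 'ccb' → match
iii → no match
iv. 'aabccaabc' → no match
v. 'bc' → match
vi. 'bb' → match
Total matched: 4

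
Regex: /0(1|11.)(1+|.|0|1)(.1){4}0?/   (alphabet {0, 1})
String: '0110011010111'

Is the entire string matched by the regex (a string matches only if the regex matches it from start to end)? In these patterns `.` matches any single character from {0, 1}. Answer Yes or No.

Yes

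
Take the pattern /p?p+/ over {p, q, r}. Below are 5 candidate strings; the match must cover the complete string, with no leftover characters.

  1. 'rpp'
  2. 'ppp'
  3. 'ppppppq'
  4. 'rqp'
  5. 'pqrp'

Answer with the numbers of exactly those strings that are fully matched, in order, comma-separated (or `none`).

1 → no match
2 → match
3 → no match — must end with 'p'
4 → no match
5 → no match

2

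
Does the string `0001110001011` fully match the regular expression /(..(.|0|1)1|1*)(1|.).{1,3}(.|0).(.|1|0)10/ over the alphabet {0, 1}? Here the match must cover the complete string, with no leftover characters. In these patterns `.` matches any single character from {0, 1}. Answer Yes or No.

No

Every match must end with `10`, but `0001110001011` does not.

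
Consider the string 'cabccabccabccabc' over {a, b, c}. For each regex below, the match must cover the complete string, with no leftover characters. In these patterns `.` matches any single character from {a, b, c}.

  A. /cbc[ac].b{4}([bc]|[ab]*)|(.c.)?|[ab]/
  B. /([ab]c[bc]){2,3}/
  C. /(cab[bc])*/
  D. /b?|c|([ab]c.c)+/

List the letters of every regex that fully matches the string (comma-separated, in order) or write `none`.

C

A → no match
B → no match
C → match
D → no match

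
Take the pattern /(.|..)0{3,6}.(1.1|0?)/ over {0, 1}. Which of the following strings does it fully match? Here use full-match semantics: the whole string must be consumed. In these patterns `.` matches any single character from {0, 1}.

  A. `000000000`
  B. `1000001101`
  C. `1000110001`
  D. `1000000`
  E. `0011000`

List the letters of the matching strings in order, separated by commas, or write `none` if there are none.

A. `000000000` → match
B. `1000001101` → match
C. `1000110001` → no match
D. `1000000` → match
E. `0011000` → no match

A, B, D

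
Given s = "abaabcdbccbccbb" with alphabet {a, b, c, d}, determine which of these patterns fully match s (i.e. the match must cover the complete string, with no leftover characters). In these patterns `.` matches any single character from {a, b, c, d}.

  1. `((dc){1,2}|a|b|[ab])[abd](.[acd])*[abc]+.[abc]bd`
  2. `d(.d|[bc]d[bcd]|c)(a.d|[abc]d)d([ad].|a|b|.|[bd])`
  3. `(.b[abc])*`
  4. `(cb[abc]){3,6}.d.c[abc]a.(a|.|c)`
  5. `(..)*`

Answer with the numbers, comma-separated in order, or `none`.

3

1 → no match — must end with "bd"
2 → no match — must start with "d"
3 → match
4 → no match — must start with "cb"
5 → no match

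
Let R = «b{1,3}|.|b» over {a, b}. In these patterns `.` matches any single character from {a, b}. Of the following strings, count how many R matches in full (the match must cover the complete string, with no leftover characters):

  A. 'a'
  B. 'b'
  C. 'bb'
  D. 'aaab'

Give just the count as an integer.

A → match
B → match
C → match
D → no match
Total matched: 3

3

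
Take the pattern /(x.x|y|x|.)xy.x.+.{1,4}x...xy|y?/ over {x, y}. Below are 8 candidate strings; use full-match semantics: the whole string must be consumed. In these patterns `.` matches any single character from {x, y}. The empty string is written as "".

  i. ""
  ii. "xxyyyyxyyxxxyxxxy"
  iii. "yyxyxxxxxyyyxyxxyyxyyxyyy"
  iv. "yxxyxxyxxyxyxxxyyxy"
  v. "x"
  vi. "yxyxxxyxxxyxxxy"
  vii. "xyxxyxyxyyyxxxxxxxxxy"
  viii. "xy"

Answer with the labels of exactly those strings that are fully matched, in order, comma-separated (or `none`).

i, vi

i → match
ii → no match
iii → no match
iv → no match
v → no match
vi → match
vii → no match
viii → no match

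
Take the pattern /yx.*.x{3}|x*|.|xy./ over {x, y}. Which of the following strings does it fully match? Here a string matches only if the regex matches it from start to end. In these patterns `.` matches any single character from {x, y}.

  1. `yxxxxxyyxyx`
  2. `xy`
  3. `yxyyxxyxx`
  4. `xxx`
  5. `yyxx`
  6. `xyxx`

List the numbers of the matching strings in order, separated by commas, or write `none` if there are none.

4

1 → no match
2 → no match
3 → no match
4 → match
5 → no match
6 → no match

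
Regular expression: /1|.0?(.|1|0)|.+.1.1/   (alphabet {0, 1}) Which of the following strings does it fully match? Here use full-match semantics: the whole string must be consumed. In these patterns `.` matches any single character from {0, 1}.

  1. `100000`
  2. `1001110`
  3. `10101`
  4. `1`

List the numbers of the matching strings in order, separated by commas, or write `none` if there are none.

1. `100000` → no match
2. `1001110` → no match
3. `10101` → match
4. `1` → match

3, 4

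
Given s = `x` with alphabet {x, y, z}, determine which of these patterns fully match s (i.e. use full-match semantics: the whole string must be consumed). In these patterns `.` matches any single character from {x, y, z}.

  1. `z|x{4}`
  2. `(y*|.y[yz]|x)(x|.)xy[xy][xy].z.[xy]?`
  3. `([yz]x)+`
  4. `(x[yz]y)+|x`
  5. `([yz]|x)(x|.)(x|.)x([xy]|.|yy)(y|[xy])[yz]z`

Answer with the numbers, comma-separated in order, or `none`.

1 → no match
2 → no match
3 → no match
4 → match
5 → no match — must end with `z`

4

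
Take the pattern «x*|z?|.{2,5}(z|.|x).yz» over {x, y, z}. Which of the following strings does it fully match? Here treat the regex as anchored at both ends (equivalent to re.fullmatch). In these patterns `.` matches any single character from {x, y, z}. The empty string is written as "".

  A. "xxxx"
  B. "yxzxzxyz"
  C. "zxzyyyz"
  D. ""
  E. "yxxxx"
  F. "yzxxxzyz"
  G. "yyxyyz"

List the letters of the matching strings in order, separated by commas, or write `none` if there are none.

A, B, C, D, F, G

A → match
B → match
C → match
D → match
E → no match
F → match
G → match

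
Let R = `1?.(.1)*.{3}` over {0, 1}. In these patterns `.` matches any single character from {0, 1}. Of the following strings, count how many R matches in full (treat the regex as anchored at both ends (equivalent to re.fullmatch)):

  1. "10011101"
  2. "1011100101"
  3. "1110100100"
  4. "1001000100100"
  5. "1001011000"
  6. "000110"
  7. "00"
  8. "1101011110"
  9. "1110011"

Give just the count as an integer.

0

1 → no match
2 → no match
3 → no match
4 → no match
5 → no match
6 → no match
7 → no match
8 → no match
9 → no match
Total matched: 0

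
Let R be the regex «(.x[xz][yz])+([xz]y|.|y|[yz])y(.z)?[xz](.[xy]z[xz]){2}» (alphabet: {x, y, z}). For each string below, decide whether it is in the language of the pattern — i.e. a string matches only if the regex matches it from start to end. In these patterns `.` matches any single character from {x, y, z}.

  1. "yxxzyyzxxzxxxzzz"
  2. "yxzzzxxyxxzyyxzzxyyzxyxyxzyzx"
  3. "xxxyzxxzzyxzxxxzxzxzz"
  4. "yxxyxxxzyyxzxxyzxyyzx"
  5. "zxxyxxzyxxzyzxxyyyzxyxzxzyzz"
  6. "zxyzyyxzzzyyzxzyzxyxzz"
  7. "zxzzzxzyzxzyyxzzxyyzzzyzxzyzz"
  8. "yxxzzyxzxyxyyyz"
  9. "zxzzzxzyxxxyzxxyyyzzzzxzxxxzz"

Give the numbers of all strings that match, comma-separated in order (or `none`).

1 → no match
2 → no match
3 → match
4 → match
5 → no match
6 → no match
7 → match
8 → no match
9 → match

3, 4, 7, 9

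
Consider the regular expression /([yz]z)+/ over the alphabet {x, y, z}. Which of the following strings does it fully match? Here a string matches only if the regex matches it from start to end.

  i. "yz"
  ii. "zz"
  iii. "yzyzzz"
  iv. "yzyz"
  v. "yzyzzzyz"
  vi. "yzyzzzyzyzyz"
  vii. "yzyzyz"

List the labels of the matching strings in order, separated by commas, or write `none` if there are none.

i, ii, iii, iv, v, vi, vii

i → match
ii → match
iii → match
iv → match
v → match
vi → match
vii → match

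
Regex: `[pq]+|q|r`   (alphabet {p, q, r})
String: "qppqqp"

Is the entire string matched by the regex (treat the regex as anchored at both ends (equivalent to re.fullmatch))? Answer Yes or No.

Yes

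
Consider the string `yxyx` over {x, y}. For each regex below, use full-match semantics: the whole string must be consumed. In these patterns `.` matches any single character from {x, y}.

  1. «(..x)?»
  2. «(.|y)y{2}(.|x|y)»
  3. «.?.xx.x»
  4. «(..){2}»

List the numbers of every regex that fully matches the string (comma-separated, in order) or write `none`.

4

1 → no match
2 → no match
3 → no match
4 → match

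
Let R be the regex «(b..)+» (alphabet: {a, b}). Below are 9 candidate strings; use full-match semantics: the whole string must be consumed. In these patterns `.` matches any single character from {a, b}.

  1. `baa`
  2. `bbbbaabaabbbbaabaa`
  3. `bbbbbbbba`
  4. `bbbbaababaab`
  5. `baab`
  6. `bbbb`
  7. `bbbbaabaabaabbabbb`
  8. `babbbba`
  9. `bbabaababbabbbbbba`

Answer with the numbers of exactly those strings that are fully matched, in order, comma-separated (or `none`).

1, 2, 3, 7, 9

1 → match
2 → match
3 → match
4 → no match
5 → no match
6 → no match
7 → match
8 → no match
9 → match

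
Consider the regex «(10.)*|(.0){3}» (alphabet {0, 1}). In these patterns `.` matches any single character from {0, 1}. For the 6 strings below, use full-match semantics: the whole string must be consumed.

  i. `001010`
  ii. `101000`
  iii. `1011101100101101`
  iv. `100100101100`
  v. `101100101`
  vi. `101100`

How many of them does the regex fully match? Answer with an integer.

5

i → match
ii → match
iii → no match
iv → match
v → match
vi → match
Total matched: 5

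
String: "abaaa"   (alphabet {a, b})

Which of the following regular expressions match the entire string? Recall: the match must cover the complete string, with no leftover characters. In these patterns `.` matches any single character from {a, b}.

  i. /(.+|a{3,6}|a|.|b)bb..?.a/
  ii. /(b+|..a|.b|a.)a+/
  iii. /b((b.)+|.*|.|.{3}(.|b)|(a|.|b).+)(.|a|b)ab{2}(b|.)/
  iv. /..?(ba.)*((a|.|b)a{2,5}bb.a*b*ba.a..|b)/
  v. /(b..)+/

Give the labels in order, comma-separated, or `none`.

i → no match
ii → match
iii → no match — must start with "b"
iv → no match
v → no match — must start with "b"

ii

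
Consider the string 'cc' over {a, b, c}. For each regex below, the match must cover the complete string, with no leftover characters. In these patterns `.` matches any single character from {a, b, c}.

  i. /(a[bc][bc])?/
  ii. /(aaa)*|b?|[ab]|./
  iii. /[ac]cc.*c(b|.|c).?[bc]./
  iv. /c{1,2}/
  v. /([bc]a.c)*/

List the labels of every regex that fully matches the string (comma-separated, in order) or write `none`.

iv

i → no match
ii → no match
iii → no match
iv → match
v → no match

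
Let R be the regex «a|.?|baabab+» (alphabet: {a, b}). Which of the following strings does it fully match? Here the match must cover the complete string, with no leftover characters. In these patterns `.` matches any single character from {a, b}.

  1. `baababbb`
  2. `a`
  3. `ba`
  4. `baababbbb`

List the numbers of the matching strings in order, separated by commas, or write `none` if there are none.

1 → match
2 → match
3 → no match
4 → match

1, 2, 4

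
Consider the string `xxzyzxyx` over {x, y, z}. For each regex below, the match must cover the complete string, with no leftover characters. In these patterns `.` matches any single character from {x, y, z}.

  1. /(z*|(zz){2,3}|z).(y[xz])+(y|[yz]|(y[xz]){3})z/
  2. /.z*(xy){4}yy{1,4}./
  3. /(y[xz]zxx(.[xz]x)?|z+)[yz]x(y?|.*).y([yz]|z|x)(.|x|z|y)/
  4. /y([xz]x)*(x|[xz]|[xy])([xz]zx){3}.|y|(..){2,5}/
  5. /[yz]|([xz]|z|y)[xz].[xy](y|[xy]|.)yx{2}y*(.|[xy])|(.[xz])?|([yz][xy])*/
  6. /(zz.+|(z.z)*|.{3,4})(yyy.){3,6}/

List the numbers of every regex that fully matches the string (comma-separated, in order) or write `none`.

4

1 → no match — must end with `z`
2 → no match
3 → no match
4 → match
5 → no match
6 → no match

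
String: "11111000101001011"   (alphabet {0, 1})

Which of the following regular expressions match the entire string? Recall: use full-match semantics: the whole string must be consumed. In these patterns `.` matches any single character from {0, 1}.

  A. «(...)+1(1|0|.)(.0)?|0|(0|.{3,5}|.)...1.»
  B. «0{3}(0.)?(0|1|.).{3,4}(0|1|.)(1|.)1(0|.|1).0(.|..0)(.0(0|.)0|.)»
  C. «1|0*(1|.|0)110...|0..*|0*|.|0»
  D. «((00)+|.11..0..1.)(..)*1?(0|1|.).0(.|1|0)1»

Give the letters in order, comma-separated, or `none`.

A → match
B → no match — must start with "0"
C → no match
D → match

A, D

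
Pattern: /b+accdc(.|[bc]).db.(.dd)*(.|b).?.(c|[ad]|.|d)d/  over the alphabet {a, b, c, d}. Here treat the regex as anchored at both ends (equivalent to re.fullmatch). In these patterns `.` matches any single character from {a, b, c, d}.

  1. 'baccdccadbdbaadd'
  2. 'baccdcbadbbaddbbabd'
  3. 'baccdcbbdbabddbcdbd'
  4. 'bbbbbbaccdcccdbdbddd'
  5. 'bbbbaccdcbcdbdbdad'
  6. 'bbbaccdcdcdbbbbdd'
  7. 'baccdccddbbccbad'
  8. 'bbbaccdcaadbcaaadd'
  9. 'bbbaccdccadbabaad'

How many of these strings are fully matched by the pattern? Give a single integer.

9

1 → match
2 → match
3 → match
4 → match
5 → match
6 → match
7 → match
8 → match
9 → match
Total matched: 9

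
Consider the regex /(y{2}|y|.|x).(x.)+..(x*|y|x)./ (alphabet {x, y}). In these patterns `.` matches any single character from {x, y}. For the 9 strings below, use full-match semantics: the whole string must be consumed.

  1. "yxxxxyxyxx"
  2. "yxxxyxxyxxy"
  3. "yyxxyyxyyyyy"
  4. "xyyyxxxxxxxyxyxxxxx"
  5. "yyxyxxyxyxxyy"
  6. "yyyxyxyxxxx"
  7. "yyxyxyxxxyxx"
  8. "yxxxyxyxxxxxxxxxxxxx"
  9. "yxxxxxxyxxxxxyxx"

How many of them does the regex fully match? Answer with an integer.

1 → match
2 → no match
3 → no match
4 → no match
5 → no match
6 → match
7 → match
8 → no match
9 → match
Total matched: 4

4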